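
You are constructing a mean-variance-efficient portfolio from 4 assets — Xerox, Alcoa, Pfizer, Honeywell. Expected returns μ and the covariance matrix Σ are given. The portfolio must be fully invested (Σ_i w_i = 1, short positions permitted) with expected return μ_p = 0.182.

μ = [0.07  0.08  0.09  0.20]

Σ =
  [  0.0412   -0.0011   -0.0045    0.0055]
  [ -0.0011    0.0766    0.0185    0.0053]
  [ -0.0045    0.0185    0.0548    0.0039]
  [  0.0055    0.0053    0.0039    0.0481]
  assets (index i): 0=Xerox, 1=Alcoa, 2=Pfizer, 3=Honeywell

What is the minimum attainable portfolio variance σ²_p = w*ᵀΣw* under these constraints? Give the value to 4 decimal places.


g=Σ⁻¹μ = [1.3424  0.4795  1.3170  3.8449]
h=Σ⁻¹𝟙 = [24.1668  8.3777  16.2812  15.7835]
a=μᵀg=1.019843  b=𝟙ᵀg=6.983886  c=𝟙ᵀh=64.609089  D=ac−b²=17.116436
λ₁=(c·0.182−b)/D = (64.609089·0.182−6.983886)/17.116436 = 0.278970
λ₂=(a−b·0.182)/D = (1.019843−6.983886·0.182)/17.116436 = -0.014677
w* = 0.278970·g + -0.014677·h:
  w_0 = 0.278970·1.3424 + -0.014677·24.1668 = 0.0198  (Xerox)
  w_1 = 0.278970·0.4795 + -0.014677·8.3777 = 0.0108  (Alcoa)
  w_2 = 0.278970·1.3170 + -0.014677·16.2812 = 0.1285  (Pfizer)
  w_3 = 0.278970·3.8449 + -0.014677·15.7835 = 0.8409  (Honeywell)
Σw_i=1.0000  μᵀw=0.1820
σ²=wᵀΣw=λ₁·μ_p+λ₂ = 0.278970·0.182 + -0.014677 = 0.036095 ≈ 0.0361

0.0361


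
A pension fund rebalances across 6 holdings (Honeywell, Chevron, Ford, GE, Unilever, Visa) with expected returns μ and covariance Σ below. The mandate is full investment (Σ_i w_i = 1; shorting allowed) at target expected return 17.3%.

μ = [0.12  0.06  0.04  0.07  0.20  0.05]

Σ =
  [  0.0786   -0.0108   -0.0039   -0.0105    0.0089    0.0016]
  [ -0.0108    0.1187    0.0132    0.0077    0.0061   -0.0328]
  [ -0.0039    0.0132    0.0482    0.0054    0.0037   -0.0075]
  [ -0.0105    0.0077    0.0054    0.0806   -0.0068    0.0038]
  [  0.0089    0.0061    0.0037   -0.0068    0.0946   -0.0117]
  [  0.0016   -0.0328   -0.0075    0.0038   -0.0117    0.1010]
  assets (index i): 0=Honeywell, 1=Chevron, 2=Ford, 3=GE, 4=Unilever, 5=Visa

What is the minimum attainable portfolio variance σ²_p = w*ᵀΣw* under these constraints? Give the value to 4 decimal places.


u=Σ⁻¹μ = [1.5382  0.6532  0.6366  1.0968  2.0965  0.9317]
v=Σ⁻¹𝟙 = [15.2716  10.5554  19.2910  12.2588  10.4688  15.2710]
a=μᵀu=0.791900  b=𝟙ᵀu=6.952979  c=𝟙ᵀv=83.116587  D=ac−b²=17.476101
λ₁=(c·0.173−b)/D = (83.116587·0.173−6.952979)/17.476101 = 0.424934
λ₂=(a−b·0.173)/D = (0.791900−6.952979·0.173)/17.476101 = -0.023516
w* = 0.424934·u + -0.023516·v:
  w_0 = 0.424934·1.5382 + -0.023516·15.2716 = 0.2945  (Honeywell)
  w_1 = 0.424934·0.6532 + -0.023516·10.5554 = 0.0293  (Chevron)
  w_2 = 0.424934·0.6366 + -0.023516·19.2910 = -0.1831  (Ford)
  w_3 = 0.424934·1.0968 + -0.023516·12.2588 = 0.1778  (GE)
  w_4 = 0.424934·2.0965 + -0.023516·10.4688 = 0.6447  (Unilever)
  w_5 = 0.424934·0.9317 + -0.023516·15.2710 = 0.0368  (Visa)
Σw_i=1.0000  μᵀw=0.1730
σ²=wᵀΣw=λ₁·μ_p+λ₂ = 0.424934·0.173 + -0.023516 = 0.049998 ≈ 0.0500

0.0500


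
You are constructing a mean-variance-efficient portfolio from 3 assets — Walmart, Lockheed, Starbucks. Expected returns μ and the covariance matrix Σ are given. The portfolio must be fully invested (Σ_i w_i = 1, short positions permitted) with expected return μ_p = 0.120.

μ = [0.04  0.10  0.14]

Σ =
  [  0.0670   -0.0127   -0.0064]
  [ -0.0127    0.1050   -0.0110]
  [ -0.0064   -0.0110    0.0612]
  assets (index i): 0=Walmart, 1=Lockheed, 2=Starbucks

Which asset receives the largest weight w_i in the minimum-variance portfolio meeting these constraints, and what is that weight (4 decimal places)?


u=Σ⁻¹μ = [1.1086  1.3639  2.6487]
v=Σ⁻¹𝟙 = [19.5937  14.0854  20.9206]
a=μᵀu=0.551549  b=𝟙ᵀu=5.121165  c=𝟙ᵀv=54.599631  D=ac−b²=3.888061
λ₁=(c·0.120−b)/D = (54.599631·0.120−5.121165)/3.888061 = 0.367996
λ₂=(a−b·0.120)/D = (0.551549−5.121165·0.120)/3.888061 = -0.016201
w* = 0.367996·u + -0.016201·v:
  w_0 = 0.367996·1.1086 + -0.016201·19.5937 = 0.0905  (Walmart)
  w_1 = 0.367996·1.3639 + -0.016201·14.0854 = 0.2737  (Lockheed)
  w_2 = 0.367996·2.6487 + -0.016201·20.9206 = 0.6358  (Starbucks)
Σw_i=1.0000  μᵀw=0.1200
σ²=wᵀΣw=λ₁·μ_p+λ₂ = 0.367996·0.120 + -0.016201 = 0.027959 ≈ 0.0280

Starbucks (0.6358)


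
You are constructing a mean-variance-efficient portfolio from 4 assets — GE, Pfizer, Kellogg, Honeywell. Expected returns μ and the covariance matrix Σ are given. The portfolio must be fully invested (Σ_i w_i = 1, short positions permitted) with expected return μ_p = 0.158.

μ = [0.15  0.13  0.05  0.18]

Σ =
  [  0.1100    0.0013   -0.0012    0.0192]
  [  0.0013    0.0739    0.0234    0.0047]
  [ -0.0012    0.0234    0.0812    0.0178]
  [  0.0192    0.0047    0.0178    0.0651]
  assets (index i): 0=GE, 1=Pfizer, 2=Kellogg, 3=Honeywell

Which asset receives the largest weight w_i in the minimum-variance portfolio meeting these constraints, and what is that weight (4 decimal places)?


Honeywell (0.4668)

p=Σ⁻¹μ = [0.9049  1.7149  -0.4101  2.4864]
q=Σ⁻¹𝟙 = [7.2044  10.4903  7.0880  10.5408]
a=μᵀp=0.785727  b=𝟙ᵀp=4.696140  c=𝟙ᵀq=35.323496  D=ac−b²=5.700894
λ₁=(c·0.158−b)/D = (35.323496·0.158−4.696140)/5.700894 = 0.155234
λ₂=(a−b·0.158)/D = (0.785727−4.696140·0.158)/5.700894 = 0.007672
w* = 0.155234·p + 0.007672·q:
  w_0 = 0.155234·0.9049 + 0.007672·7.2044 = 0.1957  (GE)
  w_1 = 0.155234·1.7149 + 0.007672·10.4903 = 0.3467  (Pfizer)
  w_2 = 0.155234·-0.4101 + 0.007672·7.0880 = -0.0093  (Kellogg)
  w_3 = 0.155234·2.4864 + 0.007672·10.5408 = 0.4668  (Honeywell)
Σw_i=1.0000  μᵀw=0.1580
σ²=wᵀΣw=λ₁·μ_p+λ₂ = 0.155234·0.158 + 0.007672 = 0.032199 ≈ 0.0322


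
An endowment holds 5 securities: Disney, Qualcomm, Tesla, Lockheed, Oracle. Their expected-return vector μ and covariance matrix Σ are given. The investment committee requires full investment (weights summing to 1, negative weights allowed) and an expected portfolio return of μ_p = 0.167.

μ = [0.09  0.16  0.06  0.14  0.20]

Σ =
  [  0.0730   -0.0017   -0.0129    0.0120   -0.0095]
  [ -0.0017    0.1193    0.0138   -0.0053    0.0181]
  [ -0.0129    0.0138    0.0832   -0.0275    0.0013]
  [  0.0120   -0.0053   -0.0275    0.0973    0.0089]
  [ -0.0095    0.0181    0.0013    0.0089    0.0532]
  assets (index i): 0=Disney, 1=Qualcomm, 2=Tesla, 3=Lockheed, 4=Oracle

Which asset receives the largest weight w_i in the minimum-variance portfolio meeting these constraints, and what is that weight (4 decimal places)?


Oracle (0.5787)

p=Σ⁻¹μ = [1.7210  0.7384  1.2360  1.2896  3.5695]
q=Σ⁻¹𝟙 = [17.3259  4.3842  17.5627  11.6956  18.0136]
a=μᵀp=1.241660  b=𝟙ᵀp=8.554649  c=𝟙ᵀq=68.981869  D=ac−b²=12.470023
λ₁=(c·0.167−b)/D = (68.981869·0.167−8.554649)/12.470023 = 0.237796
λ₂=(a−b·0.167)/D = (1.241660−8.554649·0.167)/12.470023 = -0.014993
w* = 0.237796·p + -0.014993·q:
  w_0 = 0.237796·1.7210 + -0.014993·17.3259 = 0.1495  (Disney)
  w_1 = 0.237796·0.7384 + -0.014993·4.3842 = 0.1099  (Qualcomm)
  w_2 = 0.237796·1.2360 + -0.014993·17.5627 = 0.0306  (Tesla)
  w_3 = 0.237796·1.2896 + -0.014993·11.6956 = 0.1313  (Lockheed)
  w_4 = 0.237796·3.5695 + -0.014993·18.0136 = 0.5787  (Oracle)
Σw_i=1.0000  μᵀw=0.1670
σ²=wᵀΣw=λ₁·μ_p+λ₂ = 0.237796·0.167 + -0.014993 = 0.024719 ≈ 0.0247


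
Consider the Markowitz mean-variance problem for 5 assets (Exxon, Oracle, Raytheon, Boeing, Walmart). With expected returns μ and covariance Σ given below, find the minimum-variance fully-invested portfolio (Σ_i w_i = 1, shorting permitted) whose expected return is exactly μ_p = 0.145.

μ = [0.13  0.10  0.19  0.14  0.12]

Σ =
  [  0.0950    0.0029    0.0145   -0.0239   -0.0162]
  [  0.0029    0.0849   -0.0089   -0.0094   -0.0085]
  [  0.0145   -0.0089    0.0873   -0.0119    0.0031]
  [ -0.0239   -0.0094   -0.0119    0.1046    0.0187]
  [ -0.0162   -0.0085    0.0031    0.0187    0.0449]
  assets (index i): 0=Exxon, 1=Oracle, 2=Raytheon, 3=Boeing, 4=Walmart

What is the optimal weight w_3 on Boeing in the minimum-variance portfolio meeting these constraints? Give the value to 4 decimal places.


g=Σ⁻¹μ = [1.8876  1.8116  2.1740  1.6702  2.8509]
h=Σ⁻¹𝟙 = [15.5075  16.2179  11.1653  11.2779  25.4691]
a=μᵀg=1.415554  b=𝟙ᵀg=10.394387  c=𝟙ᵀh=79.637813  D=ac−b²=4.688354
λ₁=(c·0.145−b)/D = (79.637813·0.145−10.394387)/4.688354 = 0.245949
λ₂=(a−b·0.145)/D = (1.415554−10.394387·0.145)/4.688354 = -0.019545
w* = 0.245949·g + -0.019545·h:
  w_0 = 0.245949·1.8876 + -0.019545·15.5075 = 0.1612  (Exxon)
  w_1 = 0.245949·1.8116 + -0.019545·16.2179 = 0.1286  (Oracle)
  w_2 = 0.245949·2.1740 + -0.019545·11.1653 = 0.3165  (Raytheon)
  w_3 = 0.245949·1.6702 + -0.019545·11.2779 = 0.1904  (Boeing)
  w_4 = 0.245949·2.8509 + -0.019545·25.4691 = 0.2034  (Walmart)
Σw_i=1.0000  μᵀw=0.1450
σ²=wᵀΣw=λ₁·μ_p+λ₂ = 0.245949·0.145 + -0.019545 = 0.016118 ≈ 0.0161

0.1904


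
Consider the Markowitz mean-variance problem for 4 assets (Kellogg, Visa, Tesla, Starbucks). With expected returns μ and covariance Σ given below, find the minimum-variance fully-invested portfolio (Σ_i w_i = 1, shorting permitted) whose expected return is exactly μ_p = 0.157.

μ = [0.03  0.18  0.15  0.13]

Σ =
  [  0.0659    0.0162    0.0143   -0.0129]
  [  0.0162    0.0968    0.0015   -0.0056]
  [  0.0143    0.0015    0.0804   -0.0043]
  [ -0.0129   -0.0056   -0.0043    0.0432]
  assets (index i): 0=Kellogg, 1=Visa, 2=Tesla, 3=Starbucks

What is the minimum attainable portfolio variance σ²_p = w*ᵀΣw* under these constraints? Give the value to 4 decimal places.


0.0225

x=Σ⁻¹μ = [0.2273  1.9952  1.9770  3.5325]
y=Σ⁻¹𝟙 = [16.4864  9.1574  10.9578  30.3490]
a=μᵀx=1.121727  b=𝟙ᵀx=7.731964  c=𝟙ᵀy=66.950600  D=ac−b²=15.317040
λ₁=(c·0.157−b)/D = (66.950600·0.157−7.731964)/15.317040 = 0.181450
λ₂=(a−b·0.157)/D = (1.121727−7.731964·0.157)/15.317040 = -0.006019
w* = 0.181450·x + -0.006019·y:
  w_0 = 0.181450·0.2273 + -0.006019·16.4864 = -0.0580  (Kellogg)
  w_1 = 0.181450·1.9952 + -0.006019·9.1574 = 0.3069  (Visa)
  w_2 = 0.181450·1.9770 + -0.006019·10.9578 = 0.2928  (Tesla)
  w_3 = 0.181450·3.5325 + -0.006019·30.3490 = 0.4583  (Starbucks)
Σw_i=1.0000  μᵀw=0.1570
σ²=wᵀΣw=λ₁·μ_p+λ₂ = 0.181450·0.157 + -0.006019 = 0.022469 ≈ 0.0225


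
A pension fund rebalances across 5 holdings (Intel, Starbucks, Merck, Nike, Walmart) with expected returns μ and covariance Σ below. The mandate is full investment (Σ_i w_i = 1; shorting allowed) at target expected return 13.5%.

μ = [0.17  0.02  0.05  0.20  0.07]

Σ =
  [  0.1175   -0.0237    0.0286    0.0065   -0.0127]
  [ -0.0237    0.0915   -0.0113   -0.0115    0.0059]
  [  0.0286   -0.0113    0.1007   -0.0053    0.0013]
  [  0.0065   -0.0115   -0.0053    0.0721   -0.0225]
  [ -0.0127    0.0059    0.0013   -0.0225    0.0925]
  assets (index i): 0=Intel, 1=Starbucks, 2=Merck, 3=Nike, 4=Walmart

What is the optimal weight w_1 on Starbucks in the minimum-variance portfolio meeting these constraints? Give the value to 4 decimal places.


0.1319

u=Σ⁻¹μ = [1.5672  0.9732  0.3146  3.3477  1.7197]
v=Σ⁻¹𝟙 = [9.9849  16.3714  9.8468  21.3583  16.1943]
a=μᵀu=1.091536  b=𝟙ᵀu=7.922453  c=𝟙ᵀv=73.755710  D=ac−b²=17.741767
λ₁=(c·0.135−b)/D = (73.755710·0.135−7.922453)/17.741767 = 0.114677
λ₂=(a−b·0.135)/D = (1.091536−7.922453·0.135)/17.741767 = 0.001240
w* = 0.114677·u + 0.001240·v:
  w_0 = 0.114677·1.5672 + 0.001240·9.9849 = 0.1921  (Intel)
  w_1 = 0.114677·0.9732 + 0.001240·16.3714 = 0.1319  (Starbucks)
  w_2 = 0.114677·0.3146 + 0.001240·9.8468 = 0.0483  (Merck)
  w_3 = 0.114677·3.3477 + 0.001240·21.3583 = 0.4104  (Nike)
  w_4 = 0.114677·1.7197 + 0.001240·16.1943 = 0.2173  (Walmart)
Σw_i=1.0000  μᵀw=0.1350
σ²=wᵀΣw=λ₁·μ_p+λ₂ = 0.114677·0.135 + 0.001240 = 0.016722 ≈ 0.0167


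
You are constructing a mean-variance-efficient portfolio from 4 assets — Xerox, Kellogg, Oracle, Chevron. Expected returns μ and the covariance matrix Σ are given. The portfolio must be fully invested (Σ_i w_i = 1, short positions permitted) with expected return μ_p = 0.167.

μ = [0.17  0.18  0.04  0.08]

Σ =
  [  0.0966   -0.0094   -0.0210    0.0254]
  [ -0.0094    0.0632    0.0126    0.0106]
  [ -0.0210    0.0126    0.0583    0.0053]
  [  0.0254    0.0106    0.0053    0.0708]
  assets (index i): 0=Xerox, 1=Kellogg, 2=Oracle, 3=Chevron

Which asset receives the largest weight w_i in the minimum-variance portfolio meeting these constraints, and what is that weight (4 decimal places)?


u=Σ⁻¹μ = [2.3053  3.0531  0.8766  -0.2198]
v=Σ⁻¹𝟙 = [14.2812  13.2337  18.9274  5.6026]
a=μᵀu=0.958933  b=𝟙ᵀu=6.015180  c=𝟙ᵀv=52.044934  D=ac−b²=13.725228
λ₁=(c·0.167−b)/D = (52.044934·0.167−6.015180)/13.725228 = 0.194993
λ₂=(a−b·0.167)/D = (0.958933−6.015180·0.167)/13.725228 = -0.003322
w* = 0.194993·u + -0.003322·v:
  w_0 = 0.194993·2.3053 + -0.003322·14.2812 = 0.4021  (Xerox)
  w_1 = 0.194993·3.0531 + -0.003322·13.2337 = 0.5514  (Kellogg)
  w_2 = 0.194993·0.8766 + -0.003322·18.9274 = 0.1081  (Oracle)
  w_3 = 0.194993·-0.2198 + -0.003322·5.6026 = -0.0615  (Chevron)
Σw_i=1.0000  μᵀw=0.1670
σ²=wᵀΣw=λ₁·μ_p+λ₂ = 0.194993·0.167 + -0.003322 = 0.029241 ≈ 0.0292

Kellogg (0.5514)


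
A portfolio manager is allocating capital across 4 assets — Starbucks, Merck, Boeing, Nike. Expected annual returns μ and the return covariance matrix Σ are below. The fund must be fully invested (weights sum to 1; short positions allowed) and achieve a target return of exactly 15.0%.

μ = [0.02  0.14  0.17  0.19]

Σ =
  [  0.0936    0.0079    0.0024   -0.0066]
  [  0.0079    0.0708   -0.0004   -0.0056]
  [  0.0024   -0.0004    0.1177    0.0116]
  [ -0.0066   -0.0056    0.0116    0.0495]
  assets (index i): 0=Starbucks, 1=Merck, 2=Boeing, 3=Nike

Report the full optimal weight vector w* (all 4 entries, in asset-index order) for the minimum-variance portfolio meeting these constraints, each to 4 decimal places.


0.1365  0.2853  0.1260  0.4521

u=Σ⁻¹μ = [0.2693  2.2603  1.0641  3.8806]
v=Σ⁻¹𝟙 = [10.8280  14.6800  6.1708  21.8604]
a=μᵀu=1.240044  b=𝟙ᵀu=7.474282  c=𝟙ᵀv=53.539220  D=ac−b²=10.526075
λ₁=(c·0.150−b)/D = (53.539220·0.150−7.474282)/10.526075 = 0.052878
λ₂=(a−b·0.150)/D = (1.240044−7.474282·0.150)/10.526075 = 0.011296
w* = 0.052878·u + 0.011296·v:
  w_0 = 0.052878·0.2693 + 0.011296·10.8280 = 0.1365  (Starbucks)
  w_1 = 0.052878·2.2603 + 0.011296·14.6800 = 0.2853  (Merck)
  w_2 = 0.052878·1.0641 + 0.011296·6.1708 = 0.1260  (Boeing)
  w_3 = 0.052878·3.8806 + 0.011296·21.8604 = 0.4521  (Nike)
Σw_i=1.0000  μᵀw=0.1500
σ²=wᵀΣw=λ₁·μ_p+λ₂ = 0.052878·0.150 + 0.011296 = 0.019228 ≈ 0.0192


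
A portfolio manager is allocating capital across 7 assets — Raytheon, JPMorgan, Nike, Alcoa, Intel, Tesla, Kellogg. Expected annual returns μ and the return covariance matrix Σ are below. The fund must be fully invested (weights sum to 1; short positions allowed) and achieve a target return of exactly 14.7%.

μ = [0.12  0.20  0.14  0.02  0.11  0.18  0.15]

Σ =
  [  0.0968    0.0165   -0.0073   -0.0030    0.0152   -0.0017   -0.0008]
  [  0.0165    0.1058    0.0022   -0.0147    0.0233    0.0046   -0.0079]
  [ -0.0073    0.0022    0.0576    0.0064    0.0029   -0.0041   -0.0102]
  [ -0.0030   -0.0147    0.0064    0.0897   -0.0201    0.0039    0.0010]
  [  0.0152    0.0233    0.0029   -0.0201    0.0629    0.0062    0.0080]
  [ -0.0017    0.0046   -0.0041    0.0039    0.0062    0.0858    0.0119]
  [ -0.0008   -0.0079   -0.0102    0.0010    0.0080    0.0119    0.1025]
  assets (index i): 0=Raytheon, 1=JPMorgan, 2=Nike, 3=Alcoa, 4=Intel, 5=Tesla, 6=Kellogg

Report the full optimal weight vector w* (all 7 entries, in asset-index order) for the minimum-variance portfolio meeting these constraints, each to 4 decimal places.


p=Σ⁻¹μ = [1.1663  1.6360  2.8816  0.3216  0.4366  1.8991  1.6277]
q=Σ⁻¹𝟙 = [9.2568  7.1369  18.5913  13.5288  12.2751  9.4495  10.0414]
a=μᵀp=1.511033  b=𝟙ᵀp=9.968931  c=𝟙ᵀq=80.279762  D=ac−b²=21.925788
λ₁=(c·0.147−b)/D = (80.279762·0.147−9.968931)/21.925788 = 0.083563
λ₂=(a−b·0.147)/D = (1.511033−9.968931·0.147)/21.925788 = 0.002080
w* = 0.083563·p + 0.002080·q:
  w_0 = 0.083563·1.1663 + 0.002080·9.2568 = 0.1167  (Raytheon)
  w_1 = 0.083563·1.6360 + 0.002080·7.1369 = 0.1516  (JPMorgan)
  w_2 = 0.083563·2.8816 + 0.002080·18.5913 = 0.2795  (Nike)
  w_3 = 0.083563·0.3216 + 0.002080·13.5288 = 0.0550  (Alcoa)
  w_4 = 0.083563·0.4366 + 0.002080·12.2751 = 0.0620  (Intel)
  w_5 = 0.083563·1.8991 + 0.002080·9.4495 = 0.1783  (Tesla)
  w_6 = 0.083563·1.6277 + 0.002080·10.0414 = 0.1569  (Kellogg)
Σw_i=1.0000  μᵀw=0.1470
σ²=wᵀΣw=λ₁·μ_p+λ₂ = 0.083563·0.147 + 0.002080 = 0.014364 ≈ 0.0144

0.1167  0.1516  0.2795  0.0550  0.0620  0.1783  0.1569


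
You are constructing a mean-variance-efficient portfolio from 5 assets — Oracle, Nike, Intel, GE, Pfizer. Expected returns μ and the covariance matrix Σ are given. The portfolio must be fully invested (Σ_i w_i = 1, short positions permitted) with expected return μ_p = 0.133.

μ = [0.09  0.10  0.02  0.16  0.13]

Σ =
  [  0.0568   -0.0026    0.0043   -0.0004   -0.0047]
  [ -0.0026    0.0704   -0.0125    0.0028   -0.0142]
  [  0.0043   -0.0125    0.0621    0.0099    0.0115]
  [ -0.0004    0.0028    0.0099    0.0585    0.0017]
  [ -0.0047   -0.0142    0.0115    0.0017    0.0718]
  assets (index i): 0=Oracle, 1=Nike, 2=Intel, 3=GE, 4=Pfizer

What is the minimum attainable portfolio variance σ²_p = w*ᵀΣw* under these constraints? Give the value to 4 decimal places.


u=Σ⁻¹μ = [1.8953  1.7920  -0.2911  2.6454  2.2731]
v=Σ⁻¹𝟙 = [18.9702  20.1456  13.6128  13.4718  16.6543]
a=μᵀu=1.062725  b=𝟙ᵀu=8.314687  c=𝟙ᵀv=82.854726  D=ac−b²=18.917755
λ₁=(c·0.133−b)/D = (82.854726·0.133−8.314687)/18.917755 = 0.142987
λ₂=(a−b·0.133)/D = (1.062725−8.314687·0.133)/18.917755 = -0.002280
w* = 0.142987·u + -0.002280·v:
  w_0 = 0.142987·1.8953 + -0.002280·18.9702 = 0.2278  (Oracle)
  w_1 = 0.142987·1.7920 + -0.002280·20.1456 = 0.2103  (Nike)
  w_2 = 0.142987·-0.2911 + -0.002280·13.6128 = -0.0727  (Intel)
  w_3 = 0.142987·2.6454 + -0.002280·13.4718 = 0.3476  (GE)
  w_4 = 0.142987·2.2731 + -0.002280·16.6543 = 0.2870  (Pfizer)
Σw_i=1.0000  μᵀw=0.1330
σ²=wᵀΣw=λ₁·μ_p+λ₂ = 0.142987·0.133 + -0.002280 = 0.016737 ≈ 0.0167

0.0167


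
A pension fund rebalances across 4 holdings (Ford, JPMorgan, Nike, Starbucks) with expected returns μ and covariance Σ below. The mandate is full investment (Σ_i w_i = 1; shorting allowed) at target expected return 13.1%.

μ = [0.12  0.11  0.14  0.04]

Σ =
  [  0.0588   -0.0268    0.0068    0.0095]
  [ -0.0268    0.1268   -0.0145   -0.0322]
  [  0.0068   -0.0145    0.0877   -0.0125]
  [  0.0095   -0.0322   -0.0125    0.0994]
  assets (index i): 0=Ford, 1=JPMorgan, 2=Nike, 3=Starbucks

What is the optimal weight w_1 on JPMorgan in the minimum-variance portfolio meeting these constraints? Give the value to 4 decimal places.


0.2563

x=Σ⁻¹μ = [2.5151  1.8645  1.8520  0.9989]
y=Σ⁻¹𝟙 = [20.9415  18.0391  15.0119  15.7904]
a=μᵀx=0.806145  b=𝟙ᵀx=7.230554  c=𝟙ᵀy=69.782798  D=ac−b²=3.974180
λ₁=(c·0.131−b)/D = (69.782798·0.131−7.230554)/3.974180 = 0.480852
λ₂=(a−b·0.131)/D = (0.806145−7.230554·0.131)/3.974180 = -0.035493
w* = 0.480852·x + -0.035493·y:
  w_0 = 0.480852·2.5151 + -0.035493·20.9415 = 0.4661  (Ford)
  w_1 = 0.480852·1.8645 + -0.035493·18.0391 = 0.2563  (JPMorgan)
  w_2 = 0.480852·1.8520 + -0.035493·15.0119 = 0.3577  (Nike)
  w_3 = 0.480852·0.9989 + -0.035493·15.7904 = -0.0801  (Starbucks)
Σw_i=1.0000  μᵀw=0.1310
σ²=wᵀΣw=λ₁·μ_p+λ₂ = 0.480852·0.131 + -0.035493 = 0.027498 ≈ 0.0275


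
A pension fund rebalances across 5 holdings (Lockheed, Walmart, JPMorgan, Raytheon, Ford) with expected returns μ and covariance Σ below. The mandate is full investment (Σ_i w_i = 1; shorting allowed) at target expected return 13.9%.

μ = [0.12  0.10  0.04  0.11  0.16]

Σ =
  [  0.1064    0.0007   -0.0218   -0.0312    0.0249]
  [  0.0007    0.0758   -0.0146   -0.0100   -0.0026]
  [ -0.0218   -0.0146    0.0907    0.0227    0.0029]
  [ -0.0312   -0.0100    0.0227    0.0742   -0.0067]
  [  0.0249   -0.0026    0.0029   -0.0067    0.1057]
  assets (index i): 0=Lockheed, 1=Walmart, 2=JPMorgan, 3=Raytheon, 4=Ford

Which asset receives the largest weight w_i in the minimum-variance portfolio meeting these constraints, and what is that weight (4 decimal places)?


Raytheon (0.4219)

g=Σ⁻¹μ = [1.5985  1.7529  0.4734  2.3650  1.3172]
h=Σ⁻¹𝟙 = [15.9201  18.2941  12.7210  19.3807  7.0399]
a=μᵀg=0.856941  b=𝟙ᵀg=7.506917  c=𝟙ᵀh=73.355759  D=ac−b²=6.507777
λ₁=(c·0.139−b)/D = (73.355759·0.139−7.506917)/6.507777 = 0.413280
λ₂=(a−b·0.139)/D = (0.856941−7.506917·0.139)/6.507777 = -0.028661
w* = 0.413280·g + -0.028661·h:
  w_0 = 0.413280·1.5985 + -0.028661·15.9201 = 0.2043  (Lockheed)
  w_1 = 0.413280·1.7529 + -0.028661·18.2941 = 0.2001  (Walmart)
  w_2 = 0.413280·0.4734 + -0.028661·12.7210 = -0.1690  (JPMorgan)
  w_3 = 0.413280·2.3650 + -0.028661·19.3807 = 0.4219  (Raytheon)
  w_4 = 0.413280·1.3172 + -0.028661·7.0399 = 0.3426  (Ford)
Σw_i=1.0000  μᵀw=0.1390
σ²=wᵀΣw=λ₁·μ_p+λ₂ = 0.413280·0.139 + -0.028661 = 0.028785 ≈ 0.0288


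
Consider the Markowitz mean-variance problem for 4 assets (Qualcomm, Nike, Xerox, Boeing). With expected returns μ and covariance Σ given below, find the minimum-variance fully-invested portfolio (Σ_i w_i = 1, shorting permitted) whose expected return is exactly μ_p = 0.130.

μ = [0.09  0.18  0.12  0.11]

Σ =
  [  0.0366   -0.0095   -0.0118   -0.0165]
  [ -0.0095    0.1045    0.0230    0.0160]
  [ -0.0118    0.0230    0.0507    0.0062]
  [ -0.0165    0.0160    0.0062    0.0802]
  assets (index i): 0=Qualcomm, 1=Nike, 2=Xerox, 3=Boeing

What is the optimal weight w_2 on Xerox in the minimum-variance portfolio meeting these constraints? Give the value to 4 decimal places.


0.2128

u=Σ⁻¹μ = [4.4547  1.2743  2.6015  1.8327]
v=Σ⁻¹𝟙 = [45.4075  5.1749  25.6460  18.7958]
a=μᵀu=1.144073  b=𝟙ᵀu=10.163215  c=𝟙ᵀv=95.024177  D=ac−b²=5.423692
λ₁=(c·0.130−b)/D = (95.024177·0.130−10.163215)/5.423692 = 0.403771
λ₂=(a−b·0.130)/D = (1.144073−10.163215·0.130)/5.423692 = -0.032661
w* = 0.403771·u + -0.032661·v:
  w_0 = 0.403771·4.4547 + -0.032661·45.4075 = 0.3156  (Qualcomm)
  w_1 = 0.403771·1.2743 + -0.032661·5.1749 = 0.3455  (Nike)
  w_2 = 0.403771·2.6015 + -0.032661·25.6460 = 0.2128  (Xerox)
  w_3 = 0.403771·1.8327 + -0.032661·18.7958 = 0.1261  (Boeing)
Σw_i=1.0000  μᵀw=0.1300
σ²=wᵀΣw=λ₁·μ_p+λ₂ = 0.403771·0.130 + -0.032661 = 0.019829 ≈ 0.0198


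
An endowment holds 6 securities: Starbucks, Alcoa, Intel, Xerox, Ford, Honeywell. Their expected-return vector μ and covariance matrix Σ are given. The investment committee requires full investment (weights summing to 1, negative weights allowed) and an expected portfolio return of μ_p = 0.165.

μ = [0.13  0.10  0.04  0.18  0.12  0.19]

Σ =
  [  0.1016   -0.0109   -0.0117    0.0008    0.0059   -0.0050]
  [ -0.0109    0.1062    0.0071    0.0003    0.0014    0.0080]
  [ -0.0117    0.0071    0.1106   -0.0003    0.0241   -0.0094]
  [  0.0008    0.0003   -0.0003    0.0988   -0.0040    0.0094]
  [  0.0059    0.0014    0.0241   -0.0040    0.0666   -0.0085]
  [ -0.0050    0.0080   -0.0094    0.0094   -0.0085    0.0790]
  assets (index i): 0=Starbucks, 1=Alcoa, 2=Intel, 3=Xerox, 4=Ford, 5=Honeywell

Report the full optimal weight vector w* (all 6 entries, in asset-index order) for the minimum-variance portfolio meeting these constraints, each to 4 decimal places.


u=Σ⁻¹μ = [1.3901  0.8531  0.2335  1.6560  1.9886  2.4513]
v=Σ⁻¹𝟙 = [11.5493  8.8283  8.0113  9.2506  13.2204  13.7702]
a=μᵀu=1.277824  b=𝟙ᵀu=8.572572  c=𝟙ᵀv=64.630012  D=ac−b²=9.096772
λ₁=(c·0.165−b)/D = (64.630012·0.165−8.572572)/9.096772 = 0.229904
λ₂=(a−b·0.165)/D = (1.277824−8.572572·0.165)/9.096772 = -0.015022
w* = 0.229904·u + -0.015022·v:
  w_0 = 0.229904·1.3901 + -0.015022·11.5493 = 0.1461  (Starbucks)
  w_1 = 0.229904·0.8531 + -0.015022·8.8283 = 0.0635  (Alcoa)
  w_2 = 0.229904·0.2335 + -0.015022·8.0113 = -0.0667  (Intel)
  w_3 = 0.229904·1.6560 + -0.015022·9.2506 = 0.2418  (Xerox)
  w_4 = 0.229904·1.9886 + -0.015022·13.2204 = 0.2586  (Ford)
  w_5 = 0.229904·2.4513 + -0.015022·13.7702 = 0.3567  (Honeywell)
Σw_i=1.0000  μᵀw=0.1650
σ²=wᵀΣw=λ₁·μ_p+λ₂ = 0.229904·0.165 + -0.015022 = 0.022912 ≈ 0.0229

0.1461  0.0635  -0.0667  0.2418  0.2586  0.3567


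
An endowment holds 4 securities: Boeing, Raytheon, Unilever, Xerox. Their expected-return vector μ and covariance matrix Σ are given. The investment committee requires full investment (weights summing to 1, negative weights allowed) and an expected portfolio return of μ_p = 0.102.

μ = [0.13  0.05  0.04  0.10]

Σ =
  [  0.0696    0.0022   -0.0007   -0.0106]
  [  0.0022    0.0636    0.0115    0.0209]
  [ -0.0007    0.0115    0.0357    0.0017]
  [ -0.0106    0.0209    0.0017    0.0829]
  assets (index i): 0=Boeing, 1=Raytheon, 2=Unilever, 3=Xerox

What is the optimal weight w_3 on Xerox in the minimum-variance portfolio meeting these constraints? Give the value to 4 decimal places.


u=Σ⁻¹μ = [2.0967  0.0452  1.0784  1.4409]
v=Σ⁻¹𝟙 = [16.2369  6.5997  25.6346  11.9493]
a=μᵀu=0.462048  b=𝟙ᵀu=4.661097  c=𝟙ᵀv=60.420511  D=ac−b²=6.191372
λ₁=(c·0.102−b)/D = (60.420511·0.102−4.661097)/6.191372 = 0.242563
λ₂=(a−b·0.102)/D = (0.462048−4.661097·0.102)/6.191372 = -0.002162
w* = 0.242563·u + -0.002162·v:
  w_0 = 0.242563·2.0967 + -0.002162·16.2369 = 0.4735  (Boeing)
  w_1 = 0.242563·0.0452 + -0.002162·6.5997 = -0.0033  (Raytheon)
  w_2 = 0.242563·1.0784 + -0.002162·25.6346 = 0.2062  (Unilever)
  w_3 = 0.242563·1.4409 + -0.002162·11.9493 = 0.3237  (Xerox)
Σw_i=1.0000  μᵀw=0.1020
σ²=wᵀΣw=λ₁·μ_p+λ₂ = 0.242563·0.102 + -0.002162 = 0.022580 ≈ 0.0226

0.3237


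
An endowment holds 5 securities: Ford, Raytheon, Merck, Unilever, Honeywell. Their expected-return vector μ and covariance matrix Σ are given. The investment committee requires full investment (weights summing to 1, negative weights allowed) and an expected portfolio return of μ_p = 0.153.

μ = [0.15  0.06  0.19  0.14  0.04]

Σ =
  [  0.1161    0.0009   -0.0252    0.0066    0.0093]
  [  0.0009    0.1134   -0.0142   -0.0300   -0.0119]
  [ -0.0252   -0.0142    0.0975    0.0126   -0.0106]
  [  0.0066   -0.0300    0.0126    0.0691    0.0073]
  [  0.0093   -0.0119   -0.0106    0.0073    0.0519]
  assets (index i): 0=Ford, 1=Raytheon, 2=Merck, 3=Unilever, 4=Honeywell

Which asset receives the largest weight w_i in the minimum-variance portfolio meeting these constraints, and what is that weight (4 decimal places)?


x=Σ⁻¹μ = [1.6164  1.4449  2.4383  1.9448  1.0368]
y=Σ⁻¹𝟙 = [9.1433  17.2546  15.5294  15.8784  22.5240]
a=μᵀx=1.106188  b=𝟙ᵀx=8.481297  c=𝟙ᵀy=80.329763  D=ac−b²=16.927463
λ₁=(c·0.153−b)/D = (80.329763·0.153−8.481297)/16.927463 = 0.225028
λ₂=(a−b·0.153)/D = (1.106188−8.481297·0.153)/16.927463 = -0.011310
w* = 0.225028·x + -0.011310·y:
  w_0 = 0.225028·1.6164 + -0.011310·9.1433 = 0.2603  (Ford)
  w_1 = 0.225028·1.4449 + -0.011310·17.2546 = 0.1300  (Raytheon)
  w_2 = 0.225028·2.4383 + -0.011310·15.5294 = 0.3731  (Merck)
  w_3 = 0.225028·1.9448 + -0.011310·15.8784 = 0.2581  (Unilever)
  w_4 = 0.225028·1.0368 + -0.011310·22.5240 = -0.0214  (Honeywell)
Σw_i=1.0000  μᵀw=0.1530
σ²=wᵀΣw=λ₁·μ_p+λ₂ = 0.225028·0.153 + -0.011310 = 0.023119 ≈ 0.0231

Merck (0.3731)


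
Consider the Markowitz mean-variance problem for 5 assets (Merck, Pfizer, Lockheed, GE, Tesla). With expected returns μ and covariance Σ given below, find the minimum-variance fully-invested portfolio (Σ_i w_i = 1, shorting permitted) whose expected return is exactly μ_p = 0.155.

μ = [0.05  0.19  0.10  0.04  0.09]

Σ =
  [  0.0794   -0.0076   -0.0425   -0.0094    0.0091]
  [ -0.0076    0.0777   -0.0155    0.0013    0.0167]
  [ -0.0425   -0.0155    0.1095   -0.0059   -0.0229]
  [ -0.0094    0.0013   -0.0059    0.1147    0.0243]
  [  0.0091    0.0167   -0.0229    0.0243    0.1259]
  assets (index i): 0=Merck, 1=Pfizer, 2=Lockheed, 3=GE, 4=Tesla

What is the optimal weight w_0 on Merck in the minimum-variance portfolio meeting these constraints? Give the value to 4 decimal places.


0.1250

u=Σ⁻¹μ = [2.1547  3.0034  2.3028  0.5077  0.4816]
v=Σ⁻¹𝟙 = [28.2035  19.1144  24.5707  10.8606  5.7418]
a=μᵀu=0.972311  b=𝟙ᵀu=8.450156  c=𝟙ᵀv=88.490924  D=ac−b²=14.635545
λ₁=(c·0.155−b)/D = (88.490924·0.155−8.450156)/14.635545 = 0.359805
λ₂=(a−b·0.155)/D = (0.972311−8.450156·0.155)/14.635545 = -0.023058
w* = 0.359805·u + -0.023058·v:
  w_0 = 0.359805·2.1547 + -0.023058·28.2035 = 0.1250  (Merck)
  w_1 = 0.359805·3.0034 + -0.023058·19.1144 = 0.6399  (Pfizer)
  w_2 = 0.359805·2.3028 + -0.023058·24.5707 = 0.2620  (Lockheed)
  w_3 = 0.359805·0.5077 + -0.023058·10.8606 = -0.0677  (GE)
  w_4 = 0.359805·0.4816 + -0.023058·5.7418 = 0.0409  (Tesla)
Σw_i=1.0000  μᵀw=0.1550
σ²=wᵀΣw=λ₁·μ_p+λ₂ = 0.359805·0.155 + -0.023058 = 0.032712 ≈ 0.0327


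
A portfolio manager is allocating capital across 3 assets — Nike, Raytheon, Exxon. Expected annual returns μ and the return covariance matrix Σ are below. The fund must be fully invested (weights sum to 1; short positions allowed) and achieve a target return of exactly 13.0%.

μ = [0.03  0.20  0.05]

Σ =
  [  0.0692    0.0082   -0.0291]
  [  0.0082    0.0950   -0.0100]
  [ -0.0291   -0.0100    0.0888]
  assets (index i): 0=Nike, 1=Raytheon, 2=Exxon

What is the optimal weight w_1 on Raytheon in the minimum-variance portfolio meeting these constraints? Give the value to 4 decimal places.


0.5562

g=Σ⁻¹μ = [0.5993  2.1591  1.0026]
h=Σ⁻¹𝟙 = [21.3676  10.7316  19.4720]
a=μᵀg=0.499922  b=𝟙ᵀg=3.760954  c=𝟙ᵀh=51.571192  D=ac−b²=11.636820
λ₁=(c·0.130−b)/D = (51.571192·0.130−3.760954)/11.636820 = 0.252930
λ₂=(a−b·0.130)/D = (0.499922−3.760954·0.130)/11.636820 = 0.000945
w* = 0.252930·g + 0.000945·h:
  w_0 = 0.252930·0.5993 + 0.000945·21.3676 = 0.1718  (Nike)
  w_1 = 0.252930·2.1591 + 0.000945·10.7316 = 0.5562  (Raytheon)
  w_2 = 0.252930·1.0026 + 0.000945·19.4720 = 0.2720  (Exxon)
Σw_i=1.0000  μᵀw=0.1300
σ²=wᵀΣw=λ₁·μ_p+λ₂ = 0.252930·0.130 + 0.000945 = 0.033826 ≈ 0.0338


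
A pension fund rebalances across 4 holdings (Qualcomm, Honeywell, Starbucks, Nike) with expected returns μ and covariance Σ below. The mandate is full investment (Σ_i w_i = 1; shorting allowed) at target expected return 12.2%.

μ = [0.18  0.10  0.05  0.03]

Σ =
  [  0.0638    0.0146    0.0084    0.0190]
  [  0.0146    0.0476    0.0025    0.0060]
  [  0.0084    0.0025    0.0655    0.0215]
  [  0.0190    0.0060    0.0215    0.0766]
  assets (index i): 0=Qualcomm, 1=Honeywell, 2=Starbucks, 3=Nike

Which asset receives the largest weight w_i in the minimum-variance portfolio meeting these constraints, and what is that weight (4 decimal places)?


Qualcomm (0.4151)

p=Σ⁻¹μ = [2.5945  1.3407  0.5470  -0.5104]
q=Σ⁻¹𝟙 = [8.3529  17.0342  11.4319  6.4400]
a=μᵀp=0.613115  b=𝟙ᵀp=3.971731  c=𝟙ᵀq=43.258988  D=ac−b²=10.748100
λ₁=(c·0.122−b)/D = (43.258988·0.122−3.971731)/10.748100 = 0.121497
λ₂=(a−b·0.122)/D = (0.613115−3.971731·0.122)/10.748100 = 0.011962
w* = 0.121497·p + 0.011962·q:
  w_0 = 0.121497·2.5945 + 0.011962·8.3529 = 0.4151  (Qualcomm)
  w_1 = 0.121497·1.3407 + 0.011962·17.0342 = 0.3666  (Honeywell)
  w_2 = 0.121497·0.5470 + 0.011962·11.4319 = 0.2032  (Starbucks)
  w_3 = 0.121497·-0.5104 + 0.011962·6.4400 = 0.0150  (Nike)
Σw_i=1.0000  μᵀw=0.1220
σ²=wᵀΣw=λ₁·μ_p+λ₂ = 0.121497·0.122 + 0.011962 = 0.026784 ≈ 0.0268


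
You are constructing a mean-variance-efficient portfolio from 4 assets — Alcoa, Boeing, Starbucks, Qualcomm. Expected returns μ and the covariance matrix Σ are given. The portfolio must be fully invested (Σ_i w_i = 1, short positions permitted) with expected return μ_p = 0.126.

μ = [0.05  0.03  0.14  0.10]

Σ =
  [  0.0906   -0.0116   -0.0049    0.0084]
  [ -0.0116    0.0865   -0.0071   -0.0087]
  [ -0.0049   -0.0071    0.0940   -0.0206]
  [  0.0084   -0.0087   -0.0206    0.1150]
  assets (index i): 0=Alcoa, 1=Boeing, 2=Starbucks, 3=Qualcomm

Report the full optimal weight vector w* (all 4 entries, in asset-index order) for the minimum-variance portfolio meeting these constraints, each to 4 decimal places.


p=Σ⁻¹μ = [0.6296  0.7036  1.8397  1.2063]
q=Σ⁻¹𝟙 = [12.7791  15.6799  15.0402  11.6426]
a=μᵀp=0.430781  b=𝟙ᵀp=4.379248  c=𝟙ᵀq=55.141882  D=ac−b²=4.576247
λ₁=(c·0.126−b)/D = (55.141882·0.126−4.379248)/4.576247 = 0.561296
λ₂=(a−b·0.126)/D = (0.430781−4.379248·0.126)/4.576247 = -0.026442
w* = 0.561296·p + -0.026442·q:
  w_0 = 0.561296·0.6296 + -0.026442·12.7791 = 0.0155  (Alcoa)
  w_1 = 0.561296·0.7036 + -0.026442·15.6799 = -0.0197  (Boeing)
  w_2 = 0.561296·1.8397 + -0.026442·15.0402 = 0.6349  (Starbucks)
  w_3 = 0.561296·1.2063 + -0.026442·11.6426 = 0.3693  (Qualcomm)
Σw_i=1.0000  μᵀw=0.1260
σ²=wᵀΣw=λ₁·μ_p+λ₂ = 0.561296·0.126 + -0.026442 = 0.044281 ≈ 0.0443

0.0155  -0.0197  0.6349  0.3693


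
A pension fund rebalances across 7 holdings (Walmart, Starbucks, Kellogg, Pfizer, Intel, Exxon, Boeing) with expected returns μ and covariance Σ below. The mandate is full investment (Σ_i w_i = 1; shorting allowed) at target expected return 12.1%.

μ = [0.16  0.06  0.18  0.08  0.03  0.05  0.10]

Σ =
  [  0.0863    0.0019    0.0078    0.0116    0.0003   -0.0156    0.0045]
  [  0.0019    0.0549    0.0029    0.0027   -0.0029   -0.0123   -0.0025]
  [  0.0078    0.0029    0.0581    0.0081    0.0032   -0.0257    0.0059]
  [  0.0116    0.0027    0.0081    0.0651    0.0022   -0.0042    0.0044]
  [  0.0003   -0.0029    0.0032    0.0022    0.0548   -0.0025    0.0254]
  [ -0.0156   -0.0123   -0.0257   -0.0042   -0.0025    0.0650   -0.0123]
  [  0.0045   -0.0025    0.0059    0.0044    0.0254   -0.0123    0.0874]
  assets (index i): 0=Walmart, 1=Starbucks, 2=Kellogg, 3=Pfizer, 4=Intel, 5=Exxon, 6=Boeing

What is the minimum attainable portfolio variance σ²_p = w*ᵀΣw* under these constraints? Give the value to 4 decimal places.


x=Σ⁻¹μ = [1.9417  1.6105  4.0830  0.4441  -0.0793  3.4255  1.2974]
y=Σ⁻¹𝟙 = [13.4142  25.4292  27.4959  9.7295  14.5128  37.4003  10.1782]
a=μᵀx=1.476397  b=𝟙ᵀx=12.722863  c=𝟙ᵀy=138.160123  D=ac−b²=42.107954
λ₁=(c·0.121−b)/D = (138.160123·0.121−12.722863)/42.107954 = 0.094864
λ₂=(a−b·0.121)/D = (1.476397−12.722863·0.121)/42.107954 = -0.001498
w* = 0.094864·x + -0.001498·y:
  w_0 = 0.094864·1.9417 + -0.001498·13.4142 = 0.1641  (Walmart)
  w_1 = 0.094864·1.6105 + -0.001498·25.4292 = 0.1147  (Starbucks)
  w_2 = 0.094864·4.0830 + -0.001498·27.4959 = 0.3461  (Kellogg)
  w_3 = 0.094864·0.4441 + -0.001498·9.7295 = 0.0276  (Pfizer)
  w_4 = 0.094864·-0.0793 + -0.001498·14.5128 = -0.0293  (Intel)
  w_5 = 0.094864·3.4255 + -0.001498·37.4003 = 0.2689  (Exxon)
  w_6 = 0.094864·1.2974 + -0.001498·10.1782 = 0.1078  (Boeing)
Σw_i=1.0000  μᵀw=0.1210
σ²=wᵀΣw=λ₁·μ_p+λ₂ = 0.094864·0.121 + -0.001498 = 0.009981 ≈ 0.0100

0.0100


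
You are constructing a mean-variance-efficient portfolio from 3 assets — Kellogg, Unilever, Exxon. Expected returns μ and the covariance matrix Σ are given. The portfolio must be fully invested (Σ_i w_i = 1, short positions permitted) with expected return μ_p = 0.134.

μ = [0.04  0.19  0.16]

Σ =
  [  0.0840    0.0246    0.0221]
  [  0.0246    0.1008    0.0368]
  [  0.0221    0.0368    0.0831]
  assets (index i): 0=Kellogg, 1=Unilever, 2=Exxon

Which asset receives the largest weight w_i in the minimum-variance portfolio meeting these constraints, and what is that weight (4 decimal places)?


Exxon (0.3942)

u=Σ⁻¹μ = [-0.3103  1.4643  1.3594]
v=Σ⁻¹𝟙 = [8.4261  5.1163  7.5271]
a=μᵀu=0.483325  b=𝟙ᵀu=2.513476  c=𝟙ᵀv=21.069479  D=ac−b²=3.865838
λ₁=(c·0.134−b)/D = (21.069479·0.134−2.513476)/3.865838 = 0.080147
λ₂=(a−b·0.134)/D = (0.483325−2.513476·0.134)/3.865838 = 0.037901
w* = 0.080147·u + 0.037901·v:
  w_0 = 0.080147·-0.3103 + 0.037901·8.4261 = 0.2945  (Kellogg)
  w_1 = 0.080147·1.4643 + 0.037901·5.1163 = 0.3113  (Unilever)
  w_2 = 0.080147·1.3594 + 0.037901·7.5271 = 0.3942  (Exxon)
Σw_i=1.0000  μᵀw=0.1340
σ²=wᵀΣw=λ₁·μ_p+λ₂ = 0.080147·0.134 + 0.037901 = 0.048641 ≈ 0.0486


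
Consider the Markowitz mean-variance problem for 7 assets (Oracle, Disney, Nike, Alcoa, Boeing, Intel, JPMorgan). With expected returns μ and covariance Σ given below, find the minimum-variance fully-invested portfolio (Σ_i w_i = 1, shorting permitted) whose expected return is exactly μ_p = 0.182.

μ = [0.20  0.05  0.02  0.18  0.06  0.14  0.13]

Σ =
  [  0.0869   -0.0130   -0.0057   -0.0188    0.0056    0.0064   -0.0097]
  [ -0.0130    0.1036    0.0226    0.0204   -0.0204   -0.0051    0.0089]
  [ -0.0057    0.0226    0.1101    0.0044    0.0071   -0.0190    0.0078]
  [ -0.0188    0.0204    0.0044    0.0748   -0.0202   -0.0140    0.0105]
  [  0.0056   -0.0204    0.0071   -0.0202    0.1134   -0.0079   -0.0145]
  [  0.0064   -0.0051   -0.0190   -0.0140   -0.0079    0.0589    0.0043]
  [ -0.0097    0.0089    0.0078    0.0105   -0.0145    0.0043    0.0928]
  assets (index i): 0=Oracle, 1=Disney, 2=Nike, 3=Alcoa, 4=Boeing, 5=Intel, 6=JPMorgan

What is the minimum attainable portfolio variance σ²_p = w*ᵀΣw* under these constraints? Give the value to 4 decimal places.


x=Σ⁻¹μ = [3.0306  0.3357  0.4903  3.8809  1.4924  3.2635  1.2871]
y=Σ⁻¹𝟙 = [16.4359  8.7256  10.0166  22.3508  15.9620  25.9329  9.5786]
a=μᵀx=2.045026  b=𝟙ᵀx=13.780463  c=𝟙ᵀy=109.002253  D=ac−b²=33.011290
λ₁=(c·0.182−b)/D = (109.002253·0.182−13.780463)/33.011290 = 0.183511
λ₂=(a−b·0.182)/D = (2.045026−13.780463·0.182)/33.011290 = -0.014026
w* = 0.183511·x + -0.014026·y:
  w_0 = 0.183511·3.0306 + -0.014026·16.4359 = 0.3256  (Oracle)
  w_1 = 0.183511·0.3357 + -0.014026·8.7256 = -0.0608  (Disney)
  w_2 = 0.183511·0.4903 + -0.014026·10.0166 = -0.0505  (Nike)
  w_3 = 0.183511·3.8809 + -0.014026·22.3508 = 0.3987  (Alcoa)
  w_4 = 0.183511·1.4924 + -0.014026·15.9620 = 0.0500  (Boeing)
  w_5 = 0.183511·3.2635 + -0.014026·25.9329 = 0.2352  (Intel)
  w_6 = 0.183511·1.2871 + -0.014026·9.5786 = 0.1018  (JPMorgan)
Σw_i=1.0000  μᵀw=0.1820
σ²=wᵀΣw=λ₁·μ_p+λ₂ = 0.183511·0.182 + -0.014026 = 0.019373 ≈ 0.0194

0.0194


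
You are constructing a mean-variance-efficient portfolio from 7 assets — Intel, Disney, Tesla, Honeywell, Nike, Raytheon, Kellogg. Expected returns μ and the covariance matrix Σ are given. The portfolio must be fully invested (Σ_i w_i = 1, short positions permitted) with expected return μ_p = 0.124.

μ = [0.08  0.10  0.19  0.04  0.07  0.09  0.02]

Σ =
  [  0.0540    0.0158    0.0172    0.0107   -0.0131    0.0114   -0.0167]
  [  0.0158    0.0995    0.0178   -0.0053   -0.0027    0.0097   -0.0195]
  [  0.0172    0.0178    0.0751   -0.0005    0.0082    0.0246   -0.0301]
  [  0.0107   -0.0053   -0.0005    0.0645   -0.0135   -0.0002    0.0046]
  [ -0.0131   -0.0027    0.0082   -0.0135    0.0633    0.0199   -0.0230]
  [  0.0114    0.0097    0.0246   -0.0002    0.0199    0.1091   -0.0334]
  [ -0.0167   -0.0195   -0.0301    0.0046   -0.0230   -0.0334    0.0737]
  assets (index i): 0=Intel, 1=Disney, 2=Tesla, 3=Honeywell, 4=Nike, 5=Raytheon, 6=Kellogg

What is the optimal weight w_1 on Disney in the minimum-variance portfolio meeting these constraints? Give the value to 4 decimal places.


g=Σ⁻¹μ = [1.4958  0.8765  2.7186  0.7128  2.1205  0.4400  2.7692]
h=Σ⁻¹𝟙 = [27.3535  12.6347  14.7792  16.7444  36.7659  8.4664  43.4111]
a=μᵀg=0.995779  b=𝟙ᵀg=11.133377  c=𝟙ᵀh=160.155138  D=ac−b²=35.527041
λ₁=(c·0.124−b)/D = (160.155138·0.124−11.133377)/35.527041 = 0.245612
λ₂=(a−b·0.124)/D = (0.995779−11.133377·0.124)/35.527041 = -0.010830
w* = 0.245612·g + -0.010830·h:
  w_0 = 0.245612·1.4958 + -0.010830·27.3535 = 0.0711  (Intel)
  w_1 = 0.245612·0.8765 + -0.010830·12.6347 = 0.0784  (Disney)
  w_2 = 0.245612·2.7186 + -0.010830·14.7792 = 0.5077  (Tesla)
  w_3 = 0.245612·0.7128 + -0.010830·16.7444 = -0.0063  (Honeywell)
  w_4 = 0.245612·2.1205 + -0.010830·36.7659 = 0.1226  (Nike)
  w_5 = 0.245612·0.4400 + -0.010830·8.4664 = 0.0164  (Raytheon)
  w_6 = 0.245612·2.7692 + -0.010830·43.4111 = 0.2100  (Kellogg)
Σw_i=1.0000  μᵀw=0.1240
σ²=wᵀΣw=λ₁·μ_p+λ₂ = 0.245612·0.124 + -0.010830 = 0.019626 ≈ 0.0196

0.0784
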